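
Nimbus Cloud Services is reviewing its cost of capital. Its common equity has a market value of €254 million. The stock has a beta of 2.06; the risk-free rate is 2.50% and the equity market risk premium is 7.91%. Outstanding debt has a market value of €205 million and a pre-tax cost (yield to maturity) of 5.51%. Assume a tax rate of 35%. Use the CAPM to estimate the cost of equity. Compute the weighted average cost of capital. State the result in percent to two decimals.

12.00%

Cost of equity via CAPM: Re = 2.5% + 2.06 × 7.91% = 18.7946%.
Total capital V = 254 + 205 = 459.
Equity: weight = 254/459 = 0.5534; cost = 18.7946%.
Debt: weight = 205/459 = 0.4466; after-tax cost = 5.51% × (1 − 35%) = 3.5815%.
WACC = 0.5534 × 18.7946% + 0.4466 × 3.5815% = 12.0001%.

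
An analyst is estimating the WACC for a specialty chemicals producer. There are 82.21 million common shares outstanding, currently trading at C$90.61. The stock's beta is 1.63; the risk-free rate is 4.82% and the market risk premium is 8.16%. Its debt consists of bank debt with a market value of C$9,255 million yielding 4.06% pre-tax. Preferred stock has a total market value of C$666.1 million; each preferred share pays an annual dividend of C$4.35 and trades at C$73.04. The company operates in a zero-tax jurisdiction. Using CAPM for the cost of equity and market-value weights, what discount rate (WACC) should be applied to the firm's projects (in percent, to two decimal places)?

10.16%

Cost of equity via CAPM: Re = 4.82% + 1.63 × 8.16% = 18.1208%.
Cost of preferred: Rp = 4.35 / 73.04 = 5.9556%.
Market value of equity E = 90.61 × 82.21m = 7449.0481m.
Total capital V = 7449.0481 + 666.1 + 9255 = 17370.1481.
Equity: weight = 7449.0481/17370.1481 = 0.4288; cost = 18.1208%.
Preferred: weight = 666.1/17370.1481 = 0.0383; cost = 5.9556%.
Bank debt: weight = 9255/17370.1481 = 0.5328; after-tax cost = 4.06% × (1 − 0%) = 4.0600%.
WACC = 0.4288 × 18.1208% + 0.0383 × 5.9556% + 0.5328 × 4.0600% = 10.1626%.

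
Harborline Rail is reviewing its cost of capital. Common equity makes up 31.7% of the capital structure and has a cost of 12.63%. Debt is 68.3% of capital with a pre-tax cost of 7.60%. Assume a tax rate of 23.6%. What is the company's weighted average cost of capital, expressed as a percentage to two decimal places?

After-tax cost of debt = 7.6% × (1 − 23.6%) = 5.8064%.
WACC = 0.317 × 12.6300% + 0.683 × 5.8064% = 7.9695%.

7.97%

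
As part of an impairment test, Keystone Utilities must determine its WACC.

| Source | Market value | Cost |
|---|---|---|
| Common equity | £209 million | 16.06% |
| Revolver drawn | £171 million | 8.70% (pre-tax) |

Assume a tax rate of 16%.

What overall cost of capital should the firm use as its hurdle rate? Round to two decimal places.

12.12%

Total capital V = 209 + 171 = 380.
Equity: weight = 209/380 = 0.5500; cost = 16.06%.
Revolver drawn: weight = 171/380 = 0.4500; after-tax cost = 8.7% × (1 − 16%) = 7.3080%.
WACC = 0.5500 × 16.0600% + 0.4500 × 7.3080% = 12.1216%.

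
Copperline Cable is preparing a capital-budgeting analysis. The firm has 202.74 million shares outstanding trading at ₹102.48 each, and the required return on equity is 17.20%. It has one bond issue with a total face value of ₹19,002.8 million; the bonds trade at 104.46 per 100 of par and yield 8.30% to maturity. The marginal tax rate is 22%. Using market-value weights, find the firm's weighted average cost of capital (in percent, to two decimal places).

11.96%

Market value of equity E = 102.48 × 202.74m = 20776.7952m. Market value of debt D = 19002.8m × 104.46/100 = 19850.32488m.
Total capital V = 20776.7952 + 19850.32488 = 40627.12008.
Equity: weight = 20776.7952/40627.12008 = 0.5114; cost = 17.2%.
Bonds outstanding: weight = 19850.32488/40627.12008 = 0.4886; after-tax cost = 8.3% × (1 − 22%) = 6.4740%.
WACC = 0.5114 × 17.2000% + 0.4886 × 6.4740% = 11.9593%.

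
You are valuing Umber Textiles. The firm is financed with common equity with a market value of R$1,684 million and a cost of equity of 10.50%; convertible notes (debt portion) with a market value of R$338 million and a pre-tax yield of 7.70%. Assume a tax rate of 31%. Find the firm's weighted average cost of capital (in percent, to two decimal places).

9.63%

Total capital V = 1684 + 338 = 2022.
Equity: weight = 1684/2022 = 0.8328; cost = 10.5%.
Convertible notes (debt portion): weight = 338/2022 = 0.1672; after-tax cost = 7.7% × (1 − 31%) = 5.3130%.
WACC = 0.8328 × 10.5000% + 0.1672 × 5.3130% = 9.6329%.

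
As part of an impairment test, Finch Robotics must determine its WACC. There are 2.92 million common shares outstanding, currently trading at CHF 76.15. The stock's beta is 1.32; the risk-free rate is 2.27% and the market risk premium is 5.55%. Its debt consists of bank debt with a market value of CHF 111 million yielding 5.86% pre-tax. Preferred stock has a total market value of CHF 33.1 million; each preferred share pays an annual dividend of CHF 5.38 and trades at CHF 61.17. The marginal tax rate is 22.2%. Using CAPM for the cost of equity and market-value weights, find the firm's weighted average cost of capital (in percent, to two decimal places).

Cost of equity via CAPM: Re = 2.27% + 1.32 × 5.55% = 9.5960%.
Cost of preferred: Rp = 5.38 / 61.17 = 8.7952%.
Market value of equity E = 76.15 × 2.92m = 222.358m.
Total capital V = 222.358 + 33.1 + 111 = 366.458.
Equity: weight = 222.358/366.458 = 0.6068; cost = 9.596%.
Preferred: weight = 33.1/366.458 = 0.0903; cost = 8.7952%.
Bank debt: weight = 111/366.458 = 0.3029; after-tax cost = 5.86% × (1 − 22.2%) = 4.5591%.
WACC = 0.6068 × 9.5960% + 0.0903 × 8.7952% + 0.3029 × 4.5591% = 7.9980%.

8.00%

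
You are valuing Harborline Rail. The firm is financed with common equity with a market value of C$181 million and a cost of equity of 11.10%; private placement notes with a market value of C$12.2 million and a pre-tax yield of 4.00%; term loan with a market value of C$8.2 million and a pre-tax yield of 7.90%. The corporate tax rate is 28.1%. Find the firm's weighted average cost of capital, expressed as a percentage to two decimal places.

Total capital V = 181 + 12.2 + 8.2 = 201.4.
Equity: weight = 181/201.4 = 0.8987; cost = 11.1%.
Private placement notes: weight = 12.2/201.4 = 0.0606; after-tax cost = 4% × (1 − 28.1%) = 2.8760%.
Term loan: weight = 8.2/201.4 = 0.0407; after-tax cost = 7.9% × (1 − 28.1%) = 5.6801%.
WACC = 0.8987 × 11.1000% + 0.0606 × 2.8760% + 0.0407 × 5.6801% = 10.3812%.

10.38%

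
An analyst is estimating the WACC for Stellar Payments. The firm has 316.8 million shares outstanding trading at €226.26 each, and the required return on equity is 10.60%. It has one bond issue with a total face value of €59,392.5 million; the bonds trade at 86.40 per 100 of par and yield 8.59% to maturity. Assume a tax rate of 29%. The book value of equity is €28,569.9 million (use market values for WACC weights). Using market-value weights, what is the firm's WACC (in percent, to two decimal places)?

Market value of equity E = 226.26 × 316.8m = 71679.168m. Market value of debt D = 59392.5m × 86.4/100 = 51315.12m.
Total capital V = 71679.168 + 51315.12 = 122994.288.
Equity: weight = 71679.168/122994.288 = 0.5828; cost = 10.6%.
Bonds outstanding: weight = 51315.12/122994.288 = 0.4172; after-tax cost = 8.59% × (1 − 29%) = 6.0989%.
WACC = 0.5828 × 10.6000% + 0.4172 × 6.0989% = 8.7221%.

8.72%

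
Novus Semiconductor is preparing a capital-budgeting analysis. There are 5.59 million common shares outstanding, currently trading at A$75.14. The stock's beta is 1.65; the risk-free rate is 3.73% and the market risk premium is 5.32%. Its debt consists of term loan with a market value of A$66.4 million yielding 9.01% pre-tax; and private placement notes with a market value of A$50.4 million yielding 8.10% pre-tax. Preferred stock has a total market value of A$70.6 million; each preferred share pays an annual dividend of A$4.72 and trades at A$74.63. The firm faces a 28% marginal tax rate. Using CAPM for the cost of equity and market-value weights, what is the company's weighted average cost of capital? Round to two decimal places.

Cost of equity via CAPM: Re = 3.73% + 1.65 × 5.32% = 12.5080%.
Cost of preferred: Rp = 4.72 / 74.63 = 6.3245%.
Market value of equity E = 75.14 × 5.59m = 420.0326m.
Total capital V = 420.0326 + 70.6 + 66.4 + 50.4 = 607.4326.
Equity: weight = 420.0326/607.4326 = 0.6915; cost = 12.508%.
Preferred: weight = 70.6/607.4326 = 0.1162; cost = 6.3245%.
Term loan: weight = 66.4/607.4326 = 0.1093; after-tax cost = 9.01% × (1 − 28%) = 6.4872%.
Private placement notes: weight = 50.4/607.4326 = 0.0830; after-tax cost = 8.1% × (1 − 28%) = 5.8320%.
WACC = 0.6915 × 12.5080% + 0.1162 × 6.3245% + 0.1093 × 6.4872% + 0.0830 × 5.8320% = 10.5772%.

10.58%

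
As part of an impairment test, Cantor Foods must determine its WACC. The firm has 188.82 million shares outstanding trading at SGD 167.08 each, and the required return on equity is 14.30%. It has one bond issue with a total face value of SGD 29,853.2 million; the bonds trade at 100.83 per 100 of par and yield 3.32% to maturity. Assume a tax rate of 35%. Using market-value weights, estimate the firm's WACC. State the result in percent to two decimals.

8.37%

Market value of equity E = 167.08 × 188.82m = 31548.0456m. Market value of debt D = 29853.2m × 100.83/100 = 30100.98156m.
Total capital V = 31548.0456 + 30100.98156 = 61649.02716.
Equity: weight = 31548.0456/61649.02716 = 0.5117; cost = 14.3%.
Bonds outstanding: weight = 30100.98156/61649.02716 = 0.4883; after-tax cost = 3.32% × (1 − 35%) = 2.1580%.
WACC = 0.5117 × 14.3000% + 0.4883 × 2.1580% = 8.3715%.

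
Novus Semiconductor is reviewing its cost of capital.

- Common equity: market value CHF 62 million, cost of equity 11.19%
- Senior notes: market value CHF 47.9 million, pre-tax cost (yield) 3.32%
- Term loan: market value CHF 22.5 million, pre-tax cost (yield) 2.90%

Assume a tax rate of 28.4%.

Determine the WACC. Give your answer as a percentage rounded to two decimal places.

6.45%

Total capital V = 62 + 47.9 + 22.5 = 132.4.
Equity: weight = 62/132.4 = 0.4683; cost = 11.19%.
Senior notes: weight = 47.9/132.4 = 0.3618; after-tax cost = 3.32% × (1 − 28.4%) = 2.3771%.
Term loan: weight = 22.5/132.4 = 0.1699; after-tax cost = 2.9% × (1 − 28.4%) = 2.0764%.
WACC = 0.4683 × 11.1900% + 0.3618 × 2.3771% + 0.1699 × 2.0764% = 6.4529%.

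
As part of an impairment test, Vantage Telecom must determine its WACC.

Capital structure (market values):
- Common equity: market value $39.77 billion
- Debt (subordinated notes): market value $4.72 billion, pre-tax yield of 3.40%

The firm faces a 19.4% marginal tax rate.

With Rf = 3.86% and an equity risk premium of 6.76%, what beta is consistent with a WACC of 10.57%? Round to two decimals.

Total capital V = 39.77 + 4.72 = 44.49.
Equity weight = 39.77/44.49 = 0.8939.
Subordinated notes weight = 4.72/44.49 = 0.1061.
Debt contribution = 0.1061 × 3.4% × (1 − 19.4%) = 0.2907%.
Required equity contribution = 10.57% − 0.2907% = 10.2793%  ⇒  Re = 11.4992%.
CAPM: 11.4992% = 3.86% + β × 6.76%  ⇒  β = 1.1301.

1.13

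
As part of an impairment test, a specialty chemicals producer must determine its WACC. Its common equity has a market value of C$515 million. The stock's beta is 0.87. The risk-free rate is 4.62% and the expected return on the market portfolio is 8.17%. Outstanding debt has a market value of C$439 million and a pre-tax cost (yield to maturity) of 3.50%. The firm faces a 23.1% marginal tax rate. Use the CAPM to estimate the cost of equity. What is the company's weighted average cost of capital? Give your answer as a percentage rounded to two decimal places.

Market risk premium = 8.17% − 4.62% = 3.55%.
Cost of equity via CAPM: Re = 4.62% + 0.87 × 3.55% = 7.7085%.
Total capital V = 515 + 439 = 954.
Equity: weight = 515/954 = 0.5398; cost = 7.7085%.
Debt: weight = 439/954 = 0.4602; after-tax cost = 3.5% × (1 − 23.1%) = 2.6915%.
WACC = 0.5398 × 7.7085% + 0.4602 × 2.6915% = 5.3998%.

5.40%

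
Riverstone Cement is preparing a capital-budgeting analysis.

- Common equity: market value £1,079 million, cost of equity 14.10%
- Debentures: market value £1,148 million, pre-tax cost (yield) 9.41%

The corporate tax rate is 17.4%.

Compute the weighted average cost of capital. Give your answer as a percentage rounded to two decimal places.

Total capital V = 1079 + 1148 = 2227.
Equity: weight = 1079/2227 = 0.4845; cost = 14.1%.
Debentures: weight = 1148/2227 = 0.5155; after-tax cost = 9.41% × (1 − 17.4%) = 7.7727%.
WACC = 0.4845 × 14.1000% + 0.5155 × 7.7727% = 10.8383%.

10.84%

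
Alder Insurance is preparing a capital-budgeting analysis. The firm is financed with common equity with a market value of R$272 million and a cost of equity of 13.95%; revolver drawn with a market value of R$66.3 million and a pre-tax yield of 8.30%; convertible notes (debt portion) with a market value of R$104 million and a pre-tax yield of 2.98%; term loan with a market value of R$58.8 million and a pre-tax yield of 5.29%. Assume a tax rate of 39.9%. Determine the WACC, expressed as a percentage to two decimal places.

Total capital V = 272 + 66.3 + 104 + 58.8 = 501.1.
Equity: weight = 272/501.1 = 0.5428; cost = 13.95%.
Revolver drawn: weight = 66.3/501.1 = 0.1323; after-tax cost = 8.3% × (1 − 39.9%) = 4.9883%.
Convertible notes (debt portion): weight = 104/501.1 = 0.2075; after-tax cost = 2.98% × (1 − 39.9%) = 1.7910%.
Term loan: weight = 58.8/501.1 = 0.1173; after-tax cost = 5.29% × (1 − 39.9%) = 3.1793%.
WACC = 0.5428 × 13.9500% + 0.1323 × 4.9883% + 0.2075 × 1.7910% + 0.1173 × 3.1793% = 8.9769%.

8.98%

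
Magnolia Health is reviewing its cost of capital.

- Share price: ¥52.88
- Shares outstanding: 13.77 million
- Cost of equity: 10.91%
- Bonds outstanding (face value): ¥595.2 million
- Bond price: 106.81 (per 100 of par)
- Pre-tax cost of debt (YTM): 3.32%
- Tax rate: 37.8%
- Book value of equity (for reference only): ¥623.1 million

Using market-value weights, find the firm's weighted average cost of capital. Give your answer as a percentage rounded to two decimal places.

6.79%

Market value of equity E = 52.88 × 13.77m = 728.1576m. Market value of debt D = 595.2m × 106.81/100 = 635.73312m.
Total capital V = 728.1576 + 635.73312 = 1363.89072.
Equity: weight = 728.1576/1363.89072 = 0.5339; cost = 10.91%.
Bonds outstanding: weight = 635.73312/1363.89072 = 0.4661; after-tax cost = 3.32% × (1 − 37.8%) = 2.0650%.
WACC = 0.5339 × 10.9100% + 0.4661 × 2.0650% = 6.7872%.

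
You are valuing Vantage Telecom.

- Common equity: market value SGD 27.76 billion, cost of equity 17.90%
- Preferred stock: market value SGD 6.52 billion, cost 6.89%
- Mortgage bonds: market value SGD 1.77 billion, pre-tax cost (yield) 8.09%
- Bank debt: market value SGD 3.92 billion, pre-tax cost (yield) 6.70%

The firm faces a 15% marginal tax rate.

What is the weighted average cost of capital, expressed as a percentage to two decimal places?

Total capital V = 27.76 + 6.52 + 1.77 + 3.92 = 39.97.
Equity: weight = 27.76/39.97 = 0.6945; cost = 17.9%.
Preferred: weight = 6.52/39.97 = 0.1631; cost = 6.89%.
Mortgage bonds: weight = 1.77/39.97 = 0.0443; after-tax cost = 8.09% × (1 − 15%) = 6.8765%.
Bank debt: weight = 3.92/39.97 = 0.0981; after-tax cost = 6.7% × (1 − 15%) = 5.6950%.
WACC = 0.6945 × 17.9000% + 0.1631 × 6.8900% + 0.0443 × 6.8765% + 0.0981 × 5.6950% = 14.4189%.

14.42%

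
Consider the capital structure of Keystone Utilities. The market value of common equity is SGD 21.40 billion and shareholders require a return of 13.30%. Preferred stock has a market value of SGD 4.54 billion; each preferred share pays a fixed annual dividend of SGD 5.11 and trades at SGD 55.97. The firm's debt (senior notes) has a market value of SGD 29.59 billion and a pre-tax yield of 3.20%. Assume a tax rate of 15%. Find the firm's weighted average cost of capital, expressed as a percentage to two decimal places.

7.32%

Cost of preferred: Rp = 5.11 / 55.97 = 9.1299%.
Total capital V = 21.4 + 4.54 + 29.59 = 55.53.
Equity: weight = 21.4/55.53 = 0.3854; cost = 13.3%.
Preferred: weight = 4.54/55.53 = 0.0818; cost = 9.1299%.
Senior notes: weight = 29.59/55.53 = 0.5329; after-tax cost = 3.2% × (1 − 15%) = 2.7200%.
WACC = 0.3854 × 13.3000% + 0.0818 × 9.1299% + 0.5329 × 2.7200% = 7.3213%.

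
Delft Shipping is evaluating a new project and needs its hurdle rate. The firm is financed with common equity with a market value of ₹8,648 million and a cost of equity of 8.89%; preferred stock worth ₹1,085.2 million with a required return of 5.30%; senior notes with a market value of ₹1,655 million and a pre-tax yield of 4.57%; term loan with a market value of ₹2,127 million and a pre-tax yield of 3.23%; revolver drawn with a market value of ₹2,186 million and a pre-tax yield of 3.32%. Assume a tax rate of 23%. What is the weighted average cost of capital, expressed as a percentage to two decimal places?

Total capital V = 8648 + 1085.2 + 1655 + 2127 + 2186 = 15701.2.
Equity: weight = 8648/15701.2 = 0.5508; cost = 8.89%.
Preferred: weight = 1085.2/15701.2 = 0.0691; cost = 5.3%.
Senior notes: weight = 1655/15701.2 = 0.1054; after-tax cost = 4.57% × (1 − 23%) = 3.5189%.
Term loan: weight = 2127/15701.2 = 0.1355; after-tax cost = 3.23% × (1 − 23%) = 2.4871%.
Revolver drawn: weight = 2186/15701.2 = 0.1392; after-tax cost = 3.32% × (1 − 23%) = 2.5564%.
WACC = 0.5508 × 8.8900% + 0.0691 × 5.3000% + 0.1054 × 3.5189% + 0.1355 × 2.4871% + 0.1392 × 2.5564% = 6.3265%.

6.33%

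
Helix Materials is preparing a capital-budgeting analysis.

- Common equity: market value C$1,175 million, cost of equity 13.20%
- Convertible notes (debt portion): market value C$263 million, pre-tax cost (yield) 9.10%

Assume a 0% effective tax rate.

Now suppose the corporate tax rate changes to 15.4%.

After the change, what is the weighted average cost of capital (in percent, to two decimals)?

After the change:
Total capital V = 1175 + 263 = 1438.
Equity: weight = 1175/1438 = 0.8171; cost = 13.2%.
Convertible notes (debt portion): weight = 263/1438 = 0.1829; after-tax cost = 9.1% × (1 − 15.4%) = 7.6986%.
WACC = 0.8171 × 13.2000% + 0.1829 × 7.6986% = 12.1938%.

12.19%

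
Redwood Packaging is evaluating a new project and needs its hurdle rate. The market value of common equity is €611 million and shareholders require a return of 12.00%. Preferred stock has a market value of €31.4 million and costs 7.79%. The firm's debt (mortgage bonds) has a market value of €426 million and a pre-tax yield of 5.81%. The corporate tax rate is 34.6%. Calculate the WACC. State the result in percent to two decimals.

Total capital V = 611 + 31.4 + 426 = 1068.4.
Equity: weight = 611/1068.4 = 0.5719; cost = 12%.
Preferred: weight = 31.4/1068.4 = 0.0294; cost = 7.79%.
Mortgage bonds: weight = 426/1068.4 = 0.3987; after-tax cost = 5.81% × (1 − 34.6%) = 3.7997%.
WACC = 0.5719 × 12.0000% + 0.0294 × 7.7900% + 0.3987 × 3.7997% = 8.6066%.

8.61%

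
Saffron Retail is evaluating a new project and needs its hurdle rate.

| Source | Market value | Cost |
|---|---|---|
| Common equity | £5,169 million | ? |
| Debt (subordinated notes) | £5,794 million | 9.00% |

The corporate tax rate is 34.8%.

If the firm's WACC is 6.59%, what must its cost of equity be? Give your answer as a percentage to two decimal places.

7.40%

Total capital V = 5169 + 5794 = 10963.
Equity weight = 5169/10963 = 0.4715.
Subordinated notes weight = 5794/10963 = 0.5285.
Debt contribution = 0.5285 × 9% × (1 − 34.8%) = 3.1013%.
Required equity contribution = 6.59% − 3.1013% = 3.4887%.
Re = 3.4887% / 0.4715 = 7.3993%.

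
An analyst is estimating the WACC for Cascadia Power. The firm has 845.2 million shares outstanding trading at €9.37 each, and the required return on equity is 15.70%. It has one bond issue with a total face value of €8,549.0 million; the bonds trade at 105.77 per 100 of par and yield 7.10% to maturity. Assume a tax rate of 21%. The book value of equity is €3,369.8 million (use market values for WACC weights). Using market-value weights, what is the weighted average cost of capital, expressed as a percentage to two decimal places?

Market value of equity E = 9.37 × 845.2m = 7919.524m. Market value of debt D = 8549m × 105.77/100 = 9042.2773m.
Total capital V = 7919.524 + 9042.2773 = 16961.8013.
Equity: weight = 7919.524/16961.8013 = 0.4669; cost = 15.7%.
Bonds outstanding: weight = 9042.2773/16961.8013 = 0.5331; after-tax cost = 7.1% × (1 − 21%) = 5.6090%.
WACC = 0.4669 × 15.7000% + 0.5331 × 5.6090% = 10.3205%.

10.32%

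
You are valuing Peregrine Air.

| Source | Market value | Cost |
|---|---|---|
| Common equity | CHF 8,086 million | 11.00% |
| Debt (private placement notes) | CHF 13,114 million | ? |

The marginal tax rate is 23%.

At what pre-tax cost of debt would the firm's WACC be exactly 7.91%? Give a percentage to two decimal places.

Total capital V = 8086 + 13114 = 21200.
Equity weight = 8086/21200 = 0.3814.
Private placement notes weight = 13114/21200 = 0.6186.
Equity contribution = 0.3814 × 11% = 4.1956%.
Remaining for debt = 7.91% − 4.1956% = 3.7144%.
Rd × (1 − 23%) × 0.6186 = 3.7144%  ⇒  Rd = 7.7983%.

7.80%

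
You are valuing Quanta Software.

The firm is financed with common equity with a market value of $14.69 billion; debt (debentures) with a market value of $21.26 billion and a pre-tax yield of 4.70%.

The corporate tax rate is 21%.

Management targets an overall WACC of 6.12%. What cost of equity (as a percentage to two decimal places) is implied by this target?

Total capital V = 14.69 + 21.26 = 35.95.
Equity weight = 14.69/35.95 = 0.4086.
Debentures weight = 21.26/35.95 = 0.5914.
Debt contribution = 0.5914 × 4.7% × (1 − 21%) = 2.1958%.
Required equity contribution = 6.12% − 2.1958% = 3.9242%.
Re = 3.9242% / 0.4086 = 9.6035%.

9.60%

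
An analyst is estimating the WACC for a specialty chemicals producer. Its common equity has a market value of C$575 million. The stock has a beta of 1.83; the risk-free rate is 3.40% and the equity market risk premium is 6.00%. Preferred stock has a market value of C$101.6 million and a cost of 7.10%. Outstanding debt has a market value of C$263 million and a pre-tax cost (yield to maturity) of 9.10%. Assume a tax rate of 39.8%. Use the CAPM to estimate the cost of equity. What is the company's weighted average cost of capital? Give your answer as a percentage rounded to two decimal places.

Cost of equity via CAPM: Re = 3.4% + 1.83 × 6.0% = 14.3800%.
Total capital V = 575 + 101.6 + 263 = 939.6.
Equity: weight = 575/939.6 = 0.6120; cost = 14.38%.
Preferred: weight = 101.6/939.6 = 0.1081; cost = 7.1%.
Debt: weight = 263/939.6 = 0.2799; after-tax cost = 9.1% × (1 − 39.8%) = 5.4782%.
WACC = 0.6120 × 14.3800% + 0.1081 × 7.1000% + 0.2799 × 5.4782% = 11.1011%.

11.10%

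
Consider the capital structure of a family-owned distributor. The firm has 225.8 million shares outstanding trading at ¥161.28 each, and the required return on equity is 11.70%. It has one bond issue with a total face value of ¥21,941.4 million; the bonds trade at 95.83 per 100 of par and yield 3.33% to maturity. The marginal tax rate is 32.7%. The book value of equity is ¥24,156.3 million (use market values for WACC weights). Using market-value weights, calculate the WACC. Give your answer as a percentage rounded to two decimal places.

Market value of equity E = 161.28 × 225.8m = 36417.024m. Market value of debt D = 21941.4m × 95.83/100 = 21026.44362m.
Total capital V = 36417.024 + 21026.44362 = 57443.46762.
Equity: weight = 36417.024/57443.46762 = 0.6340; cost = 11.7%.
Bonds outstanding: weight = 21026.44362/57443.46762 = 0.3660; after-tax cost = 3.33% × (1 − 32.7%) = 2.2411%.
WACC = 0.6340 × 11.7000% + 0.3660 × 2.2411% = 8.2377%.

8.24%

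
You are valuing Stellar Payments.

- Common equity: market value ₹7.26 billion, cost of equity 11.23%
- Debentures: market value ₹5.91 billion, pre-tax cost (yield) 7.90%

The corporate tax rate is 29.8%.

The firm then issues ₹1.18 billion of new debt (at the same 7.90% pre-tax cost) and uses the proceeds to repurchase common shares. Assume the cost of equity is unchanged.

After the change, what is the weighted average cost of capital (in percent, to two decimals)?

After the change:
Total capital V = 6.08 + 7.09 = 13.17.
Equity: weight = 6.08/13.17 = 0.4617; cost = 11.23%.
Debentures: weight = 7.09/13.17 = 0.5383; after-tax cost = 7.9% × (1 − 29.8%) = 5.5458%.
WACC = 0.4617 × 11.2300% + 0.5383 × 5.5458% = 8.1699%.

8.17%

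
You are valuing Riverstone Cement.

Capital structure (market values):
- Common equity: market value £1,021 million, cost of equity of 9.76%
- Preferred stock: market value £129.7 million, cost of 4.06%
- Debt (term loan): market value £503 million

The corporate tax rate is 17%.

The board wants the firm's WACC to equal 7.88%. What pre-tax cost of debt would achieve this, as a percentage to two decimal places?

Total capital V = 1021 + 129.7 + 503 = 1653.7.
Equity weight = 1021/1653.7 = 0.6174.
Preferred weight = 129.7/1653.7 = 0.0784.
Term loan weight = 503/1653.7 = 0.3042.
Equity contribution = 0.6174 × 9.76% = 6.0259%.
Preferred contribution = 0.0784 × 4.06% = 0.3184%.
Remaining for debt = 7.88% − 6.3443% = 1.5357%.
Rd × (1 − 17%) × 0.3042 = 1.5357%  ⇒  Rd = 6.0831%.

6.08%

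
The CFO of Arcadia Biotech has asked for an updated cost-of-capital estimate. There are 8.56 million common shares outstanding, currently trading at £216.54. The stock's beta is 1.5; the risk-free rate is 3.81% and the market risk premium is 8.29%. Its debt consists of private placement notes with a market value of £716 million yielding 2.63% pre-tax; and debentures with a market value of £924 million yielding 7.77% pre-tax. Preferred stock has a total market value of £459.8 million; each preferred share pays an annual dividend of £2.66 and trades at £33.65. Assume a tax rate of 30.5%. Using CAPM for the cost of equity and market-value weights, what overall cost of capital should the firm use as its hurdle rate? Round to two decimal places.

10.13%

Cost of equity via CAPM: Re = 3.81% + 1.5 × 8.29% = 16.2450%.
Cost of preferred: Rp = 2.66 / 33.65 = 7.9049%.
Market value of equity E = 216.54 × 8.56m = 1853.5824m.
Total capital V = 1853.5824 + 459.8 + 716 + 924 = 3953.3824.
Equity: weight = 1853.5824/3953.3824 = 0.4689; cost = 16.245%.
Preferred: weight = 459.8/3953.3824 = 0.1163; cost = 7.9049%.
Private placement notes: weight = 716/3953.3824 = 0.1811; after-tax cost = 2.63% × (1 − 30.5%) = 1.8279%.
Debentures: weight = 924/3953.3824 = 0.2337; after-tax cost = 7.77% × (1 − 30.5%) = 5.4002%.
WACC = 0.4689 × 16.2450% + 0.1163 × 7.9049% + 0.1811 × 1.8279% + 0.2337 × 5.4002% = 10.1292%.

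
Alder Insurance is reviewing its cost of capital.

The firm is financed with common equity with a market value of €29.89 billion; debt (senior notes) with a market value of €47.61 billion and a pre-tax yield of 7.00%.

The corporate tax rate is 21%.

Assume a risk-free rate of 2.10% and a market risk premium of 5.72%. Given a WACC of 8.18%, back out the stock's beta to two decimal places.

Total capital V = 29.89 + 47.61 = 77.5.
Equity weight = 29.89/77.5 = 0.3857.
Senior notes weight = 47.61/77.5 = 0.6143.
Debt contribution = 0.6143 × 7% × (1 − 21%) = 3.3972%.
Required equity contribution = 8.18% − 3.3972% = 4.7828%  ⇒  Re = 12.4010%.
CAPM: 12.4010% = 2.1% + β × 5.72%  ⇒  β = 1.8009.

1.80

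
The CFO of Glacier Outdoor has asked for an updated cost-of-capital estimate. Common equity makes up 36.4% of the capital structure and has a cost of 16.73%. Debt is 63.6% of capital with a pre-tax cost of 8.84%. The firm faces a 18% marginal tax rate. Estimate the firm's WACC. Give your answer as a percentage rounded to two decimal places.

10.70%

After-tax cost of debt = 8.84% × (1 − 18%) = 7.2488%.
WACC = 0.364 × 16.7300% + 0.636 × 7.2488% = 10.7000%.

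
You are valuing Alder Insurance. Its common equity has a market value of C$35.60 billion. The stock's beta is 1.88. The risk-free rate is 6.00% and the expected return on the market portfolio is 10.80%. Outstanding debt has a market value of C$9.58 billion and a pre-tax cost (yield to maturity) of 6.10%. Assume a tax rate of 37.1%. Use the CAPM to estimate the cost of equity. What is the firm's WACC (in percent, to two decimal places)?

Market risk premium = 10.8% − 6.0% = 4.8%.
Cost of equity via CAPM: Re = 6.0% + 1.88 × 4.8% = 15.0240%.
Total capital V = 35.6 + 9.58 = 45.18.
Equity: weight = 35.6/45.18 = 0.7880; cost = 15.024%.
Debt: weight = 9.58/45.18 = 0.2120; after-tax cost = 6.1% × (1 − 37.1%) = 3.8369%.
WACC = 0.7880 × 15.0240% + 0.2120 × 3.8369% = 12.6519%.

12.65%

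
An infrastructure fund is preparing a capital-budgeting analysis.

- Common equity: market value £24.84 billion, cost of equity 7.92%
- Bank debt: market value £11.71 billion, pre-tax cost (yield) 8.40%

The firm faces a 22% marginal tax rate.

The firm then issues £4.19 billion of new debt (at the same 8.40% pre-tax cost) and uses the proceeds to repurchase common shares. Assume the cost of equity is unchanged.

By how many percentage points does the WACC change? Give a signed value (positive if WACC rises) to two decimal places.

Current WACC:
Total capital V = 24.84 + 11.71 = 36.55.
Equity: weight = 24.84/36.55 = 0.6796; cost = 7.92%.
Bank debt: weight = 11.71/36.55 = 0.3204; after-tax cost = 8.4% × (1 − 22%) = 6.5520%.
WACC = 0.6796 × 7.9200% + 0.3204 × 6.5520% = 7.4817%.
After the change:
Total capital V = 20.65 + 15.9 = 36.55.
Equity: weight = 20.65/36.55 = 0.5650; cost = 7.92%.
Bank debt: weight = 15.9/36.55 = 0.4350; after-tax cost = 8.4% × (1 − 22%) = 6.5520%.
WACC = 0.5650 × 7.9200% + 0.4350 × 6.5520% = 7.3249%.
Change in WACC = 7.3249% − 7.4817% = -0.1568 pp.

-0.16 pp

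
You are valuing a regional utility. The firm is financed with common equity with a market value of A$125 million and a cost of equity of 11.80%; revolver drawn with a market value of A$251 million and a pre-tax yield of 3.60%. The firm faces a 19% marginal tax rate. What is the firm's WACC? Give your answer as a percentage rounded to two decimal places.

Total capital V = 125 + 251 = 376.
Equity: weight = 125/376 = 0.3324; cost = 11.8%.
Revolver drawn: weight = 251/376 = 0.6676; after-tax cost = 3.6% × (1 − 19%) = 2.9160%.
WACC = 0.3324 × 11.8000% + 0.6676 × 2.9160% = 5.8695%.

5.87%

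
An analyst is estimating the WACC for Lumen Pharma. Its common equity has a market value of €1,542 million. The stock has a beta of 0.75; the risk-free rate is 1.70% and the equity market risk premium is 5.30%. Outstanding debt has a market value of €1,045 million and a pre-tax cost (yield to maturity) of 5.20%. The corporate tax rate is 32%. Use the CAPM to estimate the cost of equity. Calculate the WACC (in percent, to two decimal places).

4.81%

Cost of equity via CAPM: Re = 1.7% + 0.75 × 5.3% = 5.6750%.
Total capital V = 1542 + 1045 = 2587.
Equity: weight = 1542/2587 = 0.5961; cost = 5.675%.
Debt: weight = 1045/2587 = 0.4039; after-tax cost = 5.2% × (1 − 32%) = 3.5360%.
WACC = 0.5961 × 5.6750% + 0.4039 × 3.5360% = 4.8110%.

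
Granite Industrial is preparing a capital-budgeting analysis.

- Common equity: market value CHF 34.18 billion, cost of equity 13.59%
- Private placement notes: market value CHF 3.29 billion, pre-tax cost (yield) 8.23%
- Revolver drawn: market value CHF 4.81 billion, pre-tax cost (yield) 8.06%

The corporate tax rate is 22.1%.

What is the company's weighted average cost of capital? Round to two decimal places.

12.20%

Total capital V = 34.18 + 3.29 + 4.81 = 42.28.
Equity: weight = 34.18/42.28 = 0.8084; cost = 13.59%.
Private placement notes: weight = 3.29/42.28 = 0.0778; after-tax cost = 8.23% × (1 − 22.1%) = 6.4112%.
Revolver drawn: weight = 4.81/42.28 = 0.1138; after-tax cost = 8.06% × (1 − 22.1%) = 6.2787%.
WACC = 0.8084 × 13.5900% + 0.0778 × 6.4112% + 0.1138 × 6.2787% = 12.1996%.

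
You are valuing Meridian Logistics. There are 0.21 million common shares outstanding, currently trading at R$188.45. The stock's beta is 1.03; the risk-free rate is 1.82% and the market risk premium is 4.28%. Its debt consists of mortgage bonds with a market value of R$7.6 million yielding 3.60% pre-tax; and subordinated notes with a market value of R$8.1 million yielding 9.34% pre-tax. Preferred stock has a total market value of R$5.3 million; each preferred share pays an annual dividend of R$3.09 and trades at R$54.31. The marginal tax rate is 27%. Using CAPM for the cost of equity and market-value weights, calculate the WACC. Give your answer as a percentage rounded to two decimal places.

5.81%

Cost of equity via CAPM: Re = 1.82% + 1.03 × 4.28% = 6.2284%.
Cost of preferred: Rp = 3.09 / 54.31 = 5.6896%.
Market value of equity E = 188.45 × 0.21m = 39.5745m.
Total capital V = 39.5745 + 5.3 + 7.6 + 8.1 = 60.5745.
Equity: weight = 39.5745/60.5745 = 0.6533; cost = 6.2284%.
Preferred: weight = 5.3/60.5745 = 0.0875; cost = 5.6896%.
Mortgage bonds: weight = 7.6/60.5745 = 0.1255; after-tax cost = 3.6% × (1 − 27%) = 2.6280%.
Subordinated notes: weight = 8.1/60.5745 = 0.1337; after-tax cost = 9.34% × (1 − 27%) = 6.8182%.
WACC = 0.6533 × 6.2284% + 0.0875 × 5.6896% + 0.1255 × 2.6280% + 0.1337 × 6.8182% = 5.8084%.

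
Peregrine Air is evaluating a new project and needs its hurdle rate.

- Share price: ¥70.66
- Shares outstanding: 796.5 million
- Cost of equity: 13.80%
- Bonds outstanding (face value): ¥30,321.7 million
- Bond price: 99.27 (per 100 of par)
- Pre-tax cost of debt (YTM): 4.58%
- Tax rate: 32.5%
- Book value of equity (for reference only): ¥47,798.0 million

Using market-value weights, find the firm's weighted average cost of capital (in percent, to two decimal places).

10.07%

Market value of equity E = 70.66 × 796.5m = 56280.69m. Market value of debt D = 30321.7m × 99.27/100 = 30100.35159m.
Total capital V = 56280.69 + 30100.35159 = 86381.04159.
Equity: weight = 56280.69/86381.04159 = 0.6515; cost = 13.8%.
Bonds outstanding: weight = 30100.35159/86381.04159 = 0.3485; after-tax cost = 4.58% × (1 − 32.5%) = 3.0915%.
WACC = 0.6515 × 13.8000% + 0.3485 × 3.0915% = 10.0685%.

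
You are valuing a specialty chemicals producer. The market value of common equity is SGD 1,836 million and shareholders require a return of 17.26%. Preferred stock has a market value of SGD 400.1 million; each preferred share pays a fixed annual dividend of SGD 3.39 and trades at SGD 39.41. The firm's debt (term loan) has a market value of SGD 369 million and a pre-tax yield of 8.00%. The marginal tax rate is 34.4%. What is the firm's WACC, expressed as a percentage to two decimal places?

Cost of preferred: Rp = 3.39 / 39.41 = 8.6019%.
Total capital V = 1836 + 400.1 + 369 = 2605.1.
Equity: weight = 1836/2605.1 = 0.7048; cost = 17.26%.
Preferred: weight = 400.1/2605.1 = 0.1536; cost = 8.6019%.
Term loan: weight = 369/2605.1 = 0.1416; after-tax cost = 8% × (1 − 34.4%) = 5.2480%.
WACC = 0.7048 × 17.2600% + 0.1536 × 8.6019% + 0.1416 × 5.2480% = 14.2288%.

14.23%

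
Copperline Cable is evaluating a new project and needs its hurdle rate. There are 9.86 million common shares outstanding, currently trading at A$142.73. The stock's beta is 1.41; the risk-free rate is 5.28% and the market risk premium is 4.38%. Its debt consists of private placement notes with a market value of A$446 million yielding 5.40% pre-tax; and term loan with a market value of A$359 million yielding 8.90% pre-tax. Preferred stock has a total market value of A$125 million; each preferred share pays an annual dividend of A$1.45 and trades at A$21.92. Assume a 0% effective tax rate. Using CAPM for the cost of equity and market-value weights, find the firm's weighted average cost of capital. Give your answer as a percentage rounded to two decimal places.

9.65%

Cost of equity via CAPM: Re = 5.28% + 1.41 × 4.38% = 11.4558%.
Cost of preferred: Rp = 1.45 / 21.92 = 6.6150%.
Market value of equity E = 142.73 × 9.86m = 1407.3178m.
Total capital V = 1407.3178 + 125 + 446 + 359 = 2337.3178.
Equity: weight = 1407.3178/2337.3178 = 0.6021; cost = 11.4558%.
Preferred: weight = 125/2337.3178 = 0.0535; cost = 6.615%.
Private placement notes: weight = 446/2337.3178 = 0.1908; after-tax cost = 5.4% × (1 − 0%) = 5.4000%.
Term loan: weight = 359/2337.3178 = 0.1536; after-tax cost = 8.9% × (1 − 0%) = 8.9000%.
WACC = 0.6021 × 11.4558% + 0.0535 × 6.6150% + 0.1908 × 5.4000% + 0.1536 × 8.9000% = 9.6488%.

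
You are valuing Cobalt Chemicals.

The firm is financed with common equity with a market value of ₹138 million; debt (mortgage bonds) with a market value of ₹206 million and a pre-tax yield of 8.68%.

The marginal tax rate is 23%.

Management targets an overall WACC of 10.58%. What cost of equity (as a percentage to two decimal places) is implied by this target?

Total capital V = 138 + 206 = 344.
Equity weight = 138/344 = 0.4012.
Mortgage bonds weight = 206/344 = 0.5988.
Debt contribution = 0.5988 × 8.68% × (1 − 23%) = 4.0024%.
Required equity contribution = 10.58% − 4.0024% = 6.5776%.
Re = 6.5776% / 0.4012 = 16.3964%.

16.40%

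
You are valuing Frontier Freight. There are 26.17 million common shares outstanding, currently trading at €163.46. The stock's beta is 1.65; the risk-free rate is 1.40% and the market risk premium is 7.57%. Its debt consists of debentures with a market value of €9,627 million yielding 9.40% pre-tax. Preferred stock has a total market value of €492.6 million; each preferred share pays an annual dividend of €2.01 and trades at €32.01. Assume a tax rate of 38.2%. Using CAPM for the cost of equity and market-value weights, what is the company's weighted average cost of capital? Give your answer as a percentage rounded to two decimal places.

8.23%

Cost of equity via CAPM: Re = 1.4% + 1.65 × 7.57% = 13.8905%.
Cost of preferred: Rp = 2.01 / 32.01 = 6.2793%.
Market value of equity E = 163.46 × 26.17m = 4277.7482m.
Total capital V = 4277.7482 + 492.6 + 9627 = 14397.3482.
Equity: weight = 4277.7482/14397.3482 = 0.2971; cost = 13.8905%.
Preferred: weight = 492.6/14397.3482 = 0.0342; cost = 6.2793%.
Debentures: weight = 9627/14397.3482 = 0.6687; after-tax cost = 9.4% × (1 − 38.2%) = 5.8092%.
WACC = 0.2971 × 13.8905% + 0.0342 × 6.2793% + 0.6687 × 5.8092% = 8.2264%.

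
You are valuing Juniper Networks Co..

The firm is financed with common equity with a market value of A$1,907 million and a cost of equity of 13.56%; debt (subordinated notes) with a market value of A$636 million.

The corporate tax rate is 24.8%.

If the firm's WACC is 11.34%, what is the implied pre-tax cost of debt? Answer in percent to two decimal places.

6.23%

Total capital V = 1907 + 636 = 2543.
Equity weight = 1907/2543 = 0.7499.
Subordinated notes weight = 636/2543 = 0.2501.
Equity contribution = 0.7499 × 13.56% = 10.1687%.
Remaining for debt = 11.34% − 10.1687% = 1.1713%.
Rd × (1 − 24.8%) × 0.2501 = 1.1713%  ⇒  Rd = 6.2280%.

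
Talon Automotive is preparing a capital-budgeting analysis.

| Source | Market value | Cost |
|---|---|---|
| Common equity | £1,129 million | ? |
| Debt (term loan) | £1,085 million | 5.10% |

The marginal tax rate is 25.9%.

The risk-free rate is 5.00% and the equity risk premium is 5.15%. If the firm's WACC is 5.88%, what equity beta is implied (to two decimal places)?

Total capital V = 1129 + 1085 = 2214.
Equity weight = 1129/2214 = 0.5099.
Term loan weight = 1085/2214 = 0.4901.
Debt contribution = 0.4901 × 5.1% × (1 − 25.9%) = 1.8520%.
Required equity contribution = 5.88% − 1.8520% = 4.0280%  ⇒  Re = 7.8990%.
CAPM: 7.8990% = 5.0% + β × 5.15%  ⇒  β = 0.5629.

0.56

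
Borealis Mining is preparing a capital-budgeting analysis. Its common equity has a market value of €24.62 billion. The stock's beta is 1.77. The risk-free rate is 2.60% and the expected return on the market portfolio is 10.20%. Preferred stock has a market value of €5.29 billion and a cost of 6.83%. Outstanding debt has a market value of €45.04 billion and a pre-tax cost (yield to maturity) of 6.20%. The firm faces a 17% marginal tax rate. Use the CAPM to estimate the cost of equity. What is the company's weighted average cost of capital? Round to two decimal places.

8.85%

Market risk premium = 10.2% − 2.6% = 7.6%.
Cost of equity via CAPM: Re = 2.6% + 1.77 × 7.6% = 16.0520%.
Total capital V = 24.62 + 5.29 + 45.04 = 74.95.
Equity: weight = 24.62/74.95 = 0.3285; cost = 16.052%.
Preferred: weight = 5.29/74.95 = 0.0706; cost = 6.83%.
Debt: weight = 45.04/74.95 = 0.6009; after-tax cost = 6.2% × (1 − 17%) = 5.1460%.
WACC = 0.3285 × 16.0520% + 0.0706 × 6.8300% + 0.6009 × 5.1460% = 8.8473%.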